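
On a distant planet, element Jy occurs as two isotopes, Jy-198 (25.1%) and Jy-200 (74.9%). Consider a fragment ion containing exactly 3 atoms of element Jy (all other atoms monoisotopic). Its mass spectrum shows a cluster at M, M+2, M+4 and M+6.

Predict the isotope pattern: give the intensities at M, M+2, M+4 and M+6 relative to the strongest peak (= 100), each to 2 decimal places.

3.74 : 33.51 : 100.00 : 99.47

Each Jy atom is independently Jy-198 (p = 0.251) or Jy-200 (q = 0.749); the cluster is the binomial expansion (p + q)^3.
P(M) = 0.251^3 = 0.015813
P(M+2) = 3 × 0.251^2 × 0.749^1 = 0.141563
P(M+4) = 3 × 0.251^1 × 0.749^2 = 0.422434
P(M+6) = 0.749^3 = 0.420190
The M+4 peak is largest (0.422434); scaling to 100 gives 3.74 : 33.51 : 100.00 : 99.47.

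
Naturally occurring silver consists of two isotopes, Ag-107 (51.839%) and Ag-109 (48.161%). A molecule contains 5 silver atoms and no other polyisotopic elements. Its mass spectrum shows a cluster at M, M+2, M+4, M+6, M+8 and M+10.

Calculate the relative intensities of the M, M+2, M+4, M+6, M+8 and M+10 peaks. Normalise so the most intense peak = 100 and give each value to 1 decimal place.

11.6 : 53.8 : 100.0 : 92.9 : 43.2 : 8.0

Each Ag atom is independently Ag-107 (p = 0.51839) or Ag-109 (q = 0.48161); the cluster is the binomial expansion (p + q)^5.
P(M) = 0.51839^5 = 0.037435
P(M+2) = 5 × 0.51839^4 × 0.48161^1 = 0.173897
P(M+4) = 10 × 0.51839^3 × 0.48161^2 = 0.323118
P(M+6) = 10 × 0.51839^2 × 0.48161^3 = 0.300192
P(M+8) = 5 × 0.51839^1 × 0.48161^4 = 0.139447
P(M+10) = 0.48161^5 = 0.025911
The M+4 peak is largest (0.323118); scaling to 100 gives 11.6 : 53.8 : 100.0 : 92.9 : 43.2 : 8.0.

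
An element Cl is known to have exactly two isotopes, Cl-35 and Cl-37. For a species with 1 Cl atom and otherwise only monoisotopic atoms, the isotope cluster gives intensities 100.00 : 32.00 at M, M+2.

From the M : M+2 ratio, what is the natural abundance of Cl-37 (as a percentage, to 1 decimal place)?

24.2%

Write p for the Cl-35 fraction. I(M+2)/I(M) = [C(1,1)·p^0·(1−p)] / p^1 = 1·(1−p)/p = 32.00/100.00 = 0.3200
(1−p)/p = 0.3200/1 = 0.3200  ⇒  p = 1/(1 + 0.3200) = 0.7576
Cl-35: 75.8%, Cl-37: 24.2%.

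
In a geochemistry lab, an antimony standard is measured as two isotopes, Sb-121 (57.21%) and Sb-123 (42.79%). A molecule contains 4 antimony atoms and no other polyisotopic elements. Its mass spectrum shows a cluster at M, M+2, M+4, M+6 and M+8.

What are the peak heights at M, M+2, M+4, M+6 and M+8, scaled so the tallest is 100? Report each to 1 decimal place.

Each Sb atom is independently Sb-121 (p = 0.5721) or Sb-123 (q = 0.4279); the cluster is the binomial expansion (p + q)^4.
P(M) = 0.5721^4 = 0.107124
P(M+2) = 4 × 0.5721^3 × 0.4279^1 = 0.320493
P(M+4) = 6 × 0.5721^2 × 0.4279^2 = 0.359567
P(M+6) = 4 × 0.5721^1 × 0.4279^3 = 0.179291
P(M+8) = 0.4279^4 = 0.033525
The M+4 peak is largest (0.359567); scaling to 100 gives 29.8 : 89.1 : 100.0 : 49.9 : 9.3.

29.8 : 89.1 : 100.0 : 49.9 : 9.3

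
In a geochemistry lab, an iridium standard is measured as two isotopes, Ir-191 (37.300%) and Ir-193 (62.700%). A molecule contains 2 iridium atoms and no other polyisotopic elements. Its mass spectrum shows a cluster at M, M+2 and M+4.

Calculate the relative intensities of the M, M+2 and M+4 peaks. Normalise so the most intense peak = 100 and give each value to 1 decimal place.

The 2 Ir atoms are independent, so intensities follow the terms of (0.37300 + 0.62700)^2.
P(M) = 0.37300^2 = 0.139129
P(M+2) = 2 × 0.37300^1 × 0.62700^1 = 0.467742
P(M+4) = 0.62700^2 = 0.393129
The M+2 peak is largest (0.467742); scaling to 100 gives 29.7 : 100.0 : 84.0.

29.7 : 100.0 : 84.0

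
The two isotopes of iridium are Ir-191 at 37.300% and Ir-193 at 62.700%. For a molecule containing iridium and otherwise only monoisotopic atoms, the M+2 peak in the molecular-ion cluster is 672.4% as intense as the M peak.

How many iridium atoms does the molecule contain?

With n Ir atoms, P(M+2)/P(M) = C(n,1)·p^(n−1)q / p^n = n·q/p = n · 0.62700/0.37300.
n = 6.724 × 0.37300/0.62700 = 4.00 ≈ 4

4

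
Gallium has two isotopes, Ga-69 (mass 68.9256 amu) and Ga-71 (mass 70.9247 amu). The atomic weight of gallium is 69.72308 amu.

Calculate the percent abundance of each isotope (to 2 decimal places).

Ga-69: 60.11%, Ga-71: 39.89%

With x = fraction of Ga-69 (so Ga-71 is 1 − x):
68.9256·x + 70.9247·(1 − x) = 69.72308
(68.9256 − 70.9247)·x = 69.72308 − 70.9247
x = -1.20162 / -1.9991 = 0.60108 → 60.11% Ga-69, 39.89% Ga-71.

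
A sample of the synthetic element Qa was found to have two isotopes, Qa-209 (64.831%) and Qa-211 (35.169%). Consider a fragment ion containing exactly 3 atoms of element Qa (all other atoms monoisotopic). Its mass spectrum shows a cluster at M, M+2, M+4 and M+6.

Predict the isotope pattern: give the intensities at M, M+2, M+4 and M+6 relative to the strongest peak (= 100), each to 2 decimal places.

Each Qa atom is independently Qa-209 (p = 0.64831) or Qa-211 (q = 0.35169); the cluster is the binomial expansion (p + q)^3.
P(M) = 0.64831^3 = 0.272488
P(M+2) = 3 × 0.64831^2 × 0.35169^1 = 0.443452
P(M+4) = 3 × 0.64831^1 × 0.35169^2 = 0.240560
P(M+6) = 0.35169^3 = 0.043499
The M+2 peak is largest (0.443452); scaling to 100 gives 61.45 : 100.00 : 54.25 : 9.81.

61.45 : 100.00 : 54.25 : 9.81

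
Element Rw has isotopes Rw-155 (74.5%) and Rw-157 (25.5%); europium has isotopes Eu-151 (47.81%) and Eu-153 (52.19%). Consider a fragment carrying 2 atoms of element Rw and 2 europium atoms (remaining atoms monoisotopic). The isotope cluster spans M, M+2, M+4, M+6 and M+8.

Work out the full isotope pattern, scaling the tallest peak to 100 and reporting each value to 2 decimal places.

Element Rw pattern (n=2): 0.555025 : 0.37995 : 0.065025
Europium pattern (n=2): 0.22857961 : 0.49904078 : 0.27237961
Convolve the two distributions (both contribute in 2-u steps):
  M: 0.555025×0.22857961 = 0.126867
  M+2: 0.555025×0.49904078 + 0.37995×0.22857961 = 0.363829
  M+4: 0.555025×0.27237961 + 0.37995×0.49904078 + 0.065025×0.22857961 = 0.355651
  M+6: 0.37995×0.27237961 + 0.065025×0.49904078 = 0.135941
  M+8: 0.065025×0.27237961 = 0.017711
Scale to base peak (0.363829) = 100: 34.87 : 100.00 : 97.75 : 37.36 : 4.87

34.87 : 100.00 : 97.75 : 37.36 : 4.87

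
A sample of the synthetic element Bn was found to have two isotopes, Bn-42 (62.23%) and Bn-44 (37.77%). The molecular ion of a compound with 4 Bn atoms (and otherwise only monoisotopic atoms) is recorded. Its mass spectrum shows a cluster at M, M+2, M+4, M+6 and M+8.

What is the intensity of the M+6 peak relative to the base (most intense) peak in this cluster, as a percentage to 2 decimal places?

Binomial terms of (0.6223 + 0.3777)^4: M 0.1500, M+2 0.3641, M+4 0.3315, M+6 0.1341, M+8 0.0204 → M+2 is the base peak.
P(M+2) = C(4,1) × 0.6223^3 × 0.3777^1 = 4 × 0.24099021 × 0.3777 = 0.364088 (base)
P(M+6) = C(4,3) × 0.6223^1 × 0.3777^3 = 4 × 0.6223 × 0.05388166 = 0.134122
Relative intensity = 0.134122 / 0.364088 × 100 = 36.84

36.84%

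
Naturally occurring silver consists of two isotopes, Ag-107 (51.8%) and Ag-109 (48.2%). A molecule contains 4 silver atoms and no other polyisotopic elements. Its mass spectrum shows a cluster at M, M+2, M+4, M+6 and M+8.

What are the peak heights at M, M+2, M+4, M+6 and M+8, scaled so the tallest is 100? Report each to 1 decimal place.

The 4 Ag atoms are independent, so intensities follow the terms of (0.518 + 0.482)^4.
P(M) = 0.518^4 = 0.071998
P(M+2) = 4 × 0.518^3 × 0.482^1 = 0.267976
P(M+4) = 6 × 0.518^2 × 0.482^2 = 0.374029
P(M+6) = 4 × 0.518^1 × 0.482^3 = 0.232023
P(M+8) = 0.482^4 = 0.053974
The M+4 peak is largest (0.374029); scaling to 100 gives 19.2 : 71.6 : 100.0 : 62.0 : 14.4.

19.2 : 71.6 : 100.0 : 62.0 : 14.4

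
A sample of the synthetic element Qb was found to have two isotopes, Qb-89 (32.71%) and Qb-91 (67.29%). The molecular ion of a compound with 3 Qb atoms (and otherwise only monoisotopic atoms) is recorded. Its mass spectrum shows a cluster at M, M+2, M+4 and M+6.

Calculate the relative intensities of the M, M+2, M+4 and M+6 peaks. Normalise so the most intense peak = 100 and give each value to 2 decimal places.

7.88 : 48.61 : 100.00 : 68.57

The 3 Qb atoms are independent, so intensities follow the terms of (0.3271 + 0.6729)^3.
P(M) = 0.3271^3 = 0.034998
P(M+2) = 3 × 0.3271^2 × 0.6729^1 = 0.215990
P(M+4) = 3 × 0.3271^1 × 0.6729^2 = 0.444327
P(M+6) = 0.6729^3 = 0.304685
The M+4 peak is largest (0.444327); scaling to 100 gives 7.88 : 48.61 : 100.00 : 68.57.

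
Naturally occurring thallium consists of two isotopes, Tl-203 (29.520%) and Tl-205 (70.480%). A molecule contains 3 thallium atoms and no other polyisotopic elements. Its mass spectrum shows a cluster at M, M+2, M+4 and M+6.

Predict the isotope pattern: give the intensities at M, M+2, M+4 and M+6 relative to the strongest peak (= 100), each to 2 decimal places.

Each Tl atom is independently Tl-203 (p = 0.29520) or Tl-205 (q = 0.70480); the cluster is the binomial expansion (p + q)^3.
P(M) = 0.29520^3 = 0.025725
P(M+2) = 3 × 0.29520^2 × 0.70480^1 = 0.184255
P(M+4) = 3 × 0.29520^1 × 0.70480^2 = 0.439916
P(M+6) = 0.70480^3 = 0.350104
The M+4 peak is largest (0.439916); scaling to 100 gives 5.85 : 41.88 : 100.00 : 79.58.

5.85 : 41.88 : 100.00 : 79.58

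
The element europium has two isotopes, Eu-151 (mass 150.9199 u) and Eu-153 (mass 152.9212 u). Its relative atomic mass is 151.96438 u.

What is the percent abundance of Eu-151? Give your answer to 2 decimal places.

With x = fraction of Eu-151 (so Eu-153 is 1 − x):
150.9199·x + 152.9212·(1 − x) = 151.96438
(150.9199 − 152.9212)·x = 151.96438 − 152.9212
x = -0.95682 / -2.0013 = 0.47810 → 47.81% Eu-151, 52.19% Eu-153.

47.81%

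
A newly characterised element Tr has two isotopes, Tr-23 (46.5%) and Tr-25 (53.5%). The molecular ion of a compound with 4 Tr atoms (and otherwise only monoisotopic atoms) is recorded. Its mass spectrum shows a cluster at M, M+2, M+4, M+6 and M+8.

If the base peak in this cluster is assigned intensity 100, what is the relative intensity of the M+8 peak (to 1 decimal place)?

22.1

Term probabilities: M 0.0468, M+2 0.2152, M+4 0.3713, M+6 0.2848, M+8 0.0819. Base peak = M+4.
P(M+4) = C(4,2) × 0.465^2 × 0.535^2 = 6 × 0.216225 × 0.286225 = 0.371334 (base)
P(M+8) = C(4,4) × 0.465^0 × 0.535^4 = 1 × 1.0000 × 0.08192475 = 0.081925
Relative intensity = 0.081925 / 0.371334 × 100 = 22.1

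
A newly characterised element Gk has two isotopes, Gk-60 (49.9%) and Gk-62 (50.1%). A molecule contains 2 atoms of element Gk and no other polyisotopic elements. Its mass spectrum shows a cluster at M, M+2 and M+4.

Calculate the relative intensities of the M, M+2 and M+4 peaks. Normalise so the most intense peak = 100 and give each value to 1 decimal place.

Expanding (0.499 + 0.501)^2:
P(M) = 0.499^2 = 0.249001
P(M+2) = 2 × 0.499^1 × 0.501^1 = 0.499998
P(M+4) = 0.501^2 = 0.251001
The M+2 peak is largest (0.499998); scaling to 100 gives 49.8 : 100.0 : 50.2.

49.8 : 100.0 : 50.2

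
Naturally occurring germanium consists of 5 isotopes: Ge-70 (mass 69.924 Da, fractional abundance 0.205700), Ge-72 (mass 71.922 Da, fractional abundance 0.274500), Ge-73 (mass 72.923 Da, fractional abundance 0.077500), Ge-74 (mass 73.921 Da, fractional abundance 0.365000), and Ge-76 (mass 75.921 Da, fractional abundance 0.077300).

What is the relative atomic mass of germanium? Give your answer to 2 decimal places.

Average mass = Σ (abundance × isotope mass) = 0.205700 × 69.924 + 0.274500 × 71.922 + 0.077500 × 72.923 + 0.365000 × 73.921 + 0.077300 × 75.921
= 14.3834 + 19.7426 + 5.6515 + 26.9812 + 5.8687 = 72.6274 Da

72.63 Da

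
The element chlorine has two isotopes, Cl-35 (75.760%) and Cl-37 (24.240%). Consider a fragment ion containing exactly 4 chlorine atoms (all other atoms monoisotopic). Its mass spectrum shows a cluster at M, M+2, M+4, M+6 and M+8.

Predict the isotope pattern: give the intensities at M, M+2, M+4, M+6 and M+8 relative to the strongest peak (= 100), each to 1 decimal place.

78.1 : 100.0 : 48.0 : 10.2 : 0.8

Expanding (0.75760 + 0.24240)^4:
P(M) = 0.75760^4 = 0.329428
P(M+2) = 4 × 0.75760^3 × 0.24240^1 = 0.421612
P(M+4) = 6 × 0.75760^2 × 0.24240^2 = 0.202347
P(M+6) = 4 × 0.75760^1 × 0.24240^3 = 0.043162
P(M+8) = 0.24240^4 = 0.003452
The M+2 peak is largest (0.421612); scaling to 100 gives 78.1 : 100.0 : 48.0 : 10.2 : 0.8.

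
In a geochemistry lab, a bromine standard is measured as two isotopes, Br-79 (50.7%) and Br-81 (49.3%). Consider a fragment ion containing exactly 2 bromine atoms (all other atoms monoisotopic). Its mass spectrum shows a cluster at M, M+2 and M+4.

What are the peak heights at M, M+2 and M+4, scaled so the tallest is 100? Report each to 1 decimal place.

51.4 : 100.0 : 48.6

Each Br atom is independently Br-79 (p = 0.507) or Br-81 (q = 0.493); the cluster is the binomial expansion (p + q)^2.
P(M) = 0.507^2 = 0.257049
P(M+2) = 2 × 0.507^1 × 0.493^1 = 0.499902
P(M+4) = 0.493^2 = 0.243049
The M+2 peak is largest (0.499902); scaling to 100 gives 51.4 : 100.0 : 48.6.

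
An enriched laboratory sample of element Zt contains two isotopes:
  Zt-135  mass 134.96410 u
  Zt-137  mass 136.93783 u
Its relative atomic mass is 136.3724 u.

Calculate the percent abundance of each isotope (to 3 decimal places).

Zt-135: 28.648%, Zt-137: 71.352%

Let x be the fractional abundance of Zt-135; then Zt-137 has abundance 1 − x.
134.96410·x + 136.93783·(1 − x) = 136.3724
(134.96410 − 136.93783)·x = 136.3724 − 136.93783
x = -0.56543 / -1.97373 = 0.28648 → 28.648% Zt-135, 71.352% Zt-137.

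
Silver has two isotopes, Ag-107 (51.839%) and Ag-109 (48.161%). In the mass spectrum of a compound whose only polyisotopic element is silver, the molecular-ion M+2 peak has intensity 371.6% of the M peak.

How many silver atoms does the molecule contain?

For n independent Ag atoms, I(M+2)/I(M) = n · (abundance Ag-109) / (abundance Ag-107) = n · 0.48161/0.51839.
n = 3.716 × 0.51839/0.48161 = 4.00 ≈ 4

4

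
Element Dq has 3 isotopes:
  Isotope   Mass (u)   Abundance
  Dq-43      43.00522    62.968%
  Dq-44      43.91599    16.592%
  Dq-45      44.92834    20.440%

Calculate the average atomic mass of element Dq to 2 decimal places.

The abundance-weighted mean is 0.62968 × 43.00522 + 0.16592 × 43.91599 + 0.20440 × 44.92834
= 27.079527 + 7.286541 + 9.183353 = 43.549421 u

43.55 u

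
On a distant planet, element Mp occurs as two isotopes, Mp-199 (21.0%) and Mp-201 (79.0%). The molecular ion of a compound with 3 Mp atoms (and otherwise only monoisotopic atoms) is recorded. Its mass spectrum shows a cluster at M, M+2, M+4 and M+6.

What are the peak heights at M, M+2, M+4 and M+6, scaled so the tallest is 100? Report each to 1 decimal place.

1.9 : 21.2 : 79.7 : 100.0

The 3 Mp atoms are independent, so intensities follow the terms of (0.210 + 0.790)^3.
P(M) = 0.210^3 = 0.009261
P(M+2) = 3 × 0.210^2 × 0.790^1 = 0.104517
P(M+4) = 3 × 0.210^1 × 0.790^2 = 0.393183
P(M+6) = 0.790^3 = 0.493039
The M+6 peak is largest (0.493039); scaling to 100 gives 1.9 : 21.2 : 79.7 : 100.0.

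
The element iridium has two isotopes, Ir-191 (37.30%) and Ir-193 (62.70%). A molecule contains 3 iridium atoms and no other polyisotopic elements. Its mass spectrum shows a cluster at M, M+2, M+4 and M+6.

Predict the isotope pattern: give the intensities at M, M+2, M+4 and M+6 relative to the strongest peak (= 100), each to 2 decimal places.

11.80 : 59.49 : 100.00 : 56.03

The 3 Ir atoms are independent, so intensities follow the terms of (0.3730 + 0.6270)^3.
P(M) = 0.3730^3 = 0.051895
P(M+2) = 3 × 0.3730^2 × 0.6270^1 = 0.261702
P(M+4) = 3 × 0.3730^1 × 0.6270^2 = 0.439911
P(M+6) = 0.6270^3 = 0.246492
The M+4 peak is largest (0.439911); scaling to 100 gives 11.80 : 59.49 : 100.00 : 56.03.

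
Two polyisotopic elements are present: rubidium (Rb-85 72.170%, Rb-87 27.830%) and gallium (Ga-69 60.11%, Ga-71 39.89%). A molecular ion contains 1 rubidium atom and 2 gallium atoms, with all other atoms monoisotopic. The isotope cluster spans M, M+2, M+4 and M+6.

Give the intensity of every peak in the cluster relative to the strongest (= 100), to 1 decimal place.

Rubidium pattern (n=1): 0.7217 : 0.2783
Gallium pattern (n=2): 0.36132121 : 0.47955758 : 0.15912121
Convolve the two distributions (both contribute in 2-u steps):
  M: 0.7217×0.36132121 = 0.260766
  M+2: 0.7217×0.47955758 + 0.2783×0.36132121 = 0.446652
  M+4: 0.7217×0.15912121 + 0.2783×0.47955758 = 0.248299
  M+6: 0.2783×0.15912121 = 0.044283
Scale to base peak (0.446652) = 100: 58.4 : 100.0 : 55.6 : 9.9

58.4 : 100.0 : 55.6 : 9.9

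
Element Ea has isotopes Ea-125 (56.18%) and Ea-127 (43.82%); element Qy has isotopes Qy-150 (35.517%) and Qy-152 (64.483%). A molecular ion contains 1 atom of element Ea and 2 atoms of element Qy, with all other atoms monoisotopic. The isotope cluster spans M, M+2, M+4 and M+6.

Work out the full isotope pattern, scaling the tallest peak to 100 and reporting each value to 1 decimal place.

Element Ea pattern (n=1): 0.5618 : 0.4382
Element Qy pattern (n=2): 0.12614573 : 0.45804854 : 0.41580573
Convolve the two distributions (both contribute in 2-u steps):
  M: 0.5618×0.12614573 = 0.070869
  M+2: 0.5618×0.45804854 + 0.4382×0.12614573 = 0.312609
  M+4: 0.5618×0.41580573 + 0.4382×0.45804854 = 0.434317
  M+6: 0.4382×0.41580573 = 0.182206
Scale to base peak (0.434317) = 100: 16.3 : 72.0 : 100.0 : 42.0

16.3 : 72.0 : 100.0 : 42.0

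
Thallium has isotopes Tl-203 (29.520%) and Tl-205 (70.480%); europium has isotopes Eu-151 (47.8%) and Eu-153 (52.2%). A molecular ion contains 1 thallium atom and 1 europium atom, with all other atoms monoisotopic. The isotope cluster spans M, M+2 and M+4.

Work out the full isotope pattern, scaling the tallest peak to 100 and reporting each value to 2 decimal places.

Thallium pattern (n=1): 0.2952 : 0.7048
Europium pattern (n=1): 0.4780 : 0.5220
Convolve the two distributions (both contribute in 2-u steps):
  M: 0.2952×0.4780 = 0.141106
  M+2: 0.2952×0.5220 + 0.7048×0.4780 = 0.490989
  M+4: 0.7048×0.5220 = 0.367906
Scale to base peak (0.490989) = 100: 28.74 : 100.00 : 74.93

28.74 : 100.00 : 74.93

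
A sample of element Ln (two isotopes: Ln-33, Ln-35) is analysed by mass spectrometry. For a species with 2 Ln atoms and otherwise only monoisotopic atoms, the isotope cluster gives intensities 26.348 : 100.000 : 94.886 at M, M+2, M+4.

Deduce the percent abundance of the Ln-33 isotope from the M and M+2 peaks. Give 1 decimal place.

Let p = fractional abundance of Ln-33. I(M+2)/I(M) = [C(2,1)·p^1·(1−p)] / p^2 = 2·(1−p)/p = 100.000/26.348 = 3.7954
(1−p)/p = 3.7954/2 = 1.8977  ⇒  p = 1/(1 + 1.8977) = 0.3451
Ln-33: 34.5%, Ln-35: 65.5%.

34.5%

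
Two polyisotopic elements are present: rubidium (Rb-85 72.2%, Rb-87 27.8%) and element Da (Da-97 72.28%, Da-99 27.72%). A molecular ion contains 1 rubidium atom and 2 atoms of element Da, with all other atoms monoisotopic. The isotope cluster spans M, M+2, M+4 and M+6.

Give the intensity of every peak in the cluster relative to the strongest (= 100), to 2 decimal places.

Rubidium pattern (n=1): 0.7220 : 0.2780
Element Da pattern (n=2): 0.52243984 : 0.40072032 : 0.07683984
Convolve the two distributions (both contribute in 2-u steps):
  M: 0.7220×0.52243984 = 0.377202
  M+2: 0.7220×0.40072032 + 0.2780×0.52243984 = 0.434558
  M+4: 0.7220×0.07683984 + 0.2780×0.40072032 = 0.166879
  M+6: 0.2780×0.07683984 = 0.021361
Scale to base peak (0.434558) = 100: 86.80 : 100.00 : 38.40 : 4.92

86.80 : 100.00 : 38.40 : 4.92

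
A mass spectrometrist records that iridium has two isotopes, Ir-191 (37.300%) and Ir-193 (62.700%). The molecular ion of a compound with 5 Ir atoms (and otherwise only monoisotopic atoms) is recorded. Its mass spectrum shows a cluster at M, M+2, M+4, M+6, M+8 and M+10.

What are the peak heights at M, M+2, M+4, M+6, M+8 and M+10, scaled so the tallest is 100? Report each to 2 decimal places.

2.11 : 17.70 : 59.49 : 100.00 : 84.05 : 28.26

The 5 Ir atoms are independent, so intensities follow the terms of (0.37300 + 0.62700)^5.
P(M) = 0.37300^5 = 0.007220
P(M+2) = 5 × 0.37300^4 × 0.62700^1 = 0.060684
P(M+4) = 10 × 0.37300^3 × 0.62700^2 = 0.204015
P(M+6) = 10 × 0.37300^2 × 0.62700^3 = 0.342942
P(M+8) = 5 × 0.37300^1 × 0.62700^4 = 0.288237
P(M+10) = 0.62700^5 = 0.096903
The M+6 peak is largest (0.342942); scaling to 100 gives 2.11 : 17.70 : 59.49 : 100.00 : 84.05 : 28.26.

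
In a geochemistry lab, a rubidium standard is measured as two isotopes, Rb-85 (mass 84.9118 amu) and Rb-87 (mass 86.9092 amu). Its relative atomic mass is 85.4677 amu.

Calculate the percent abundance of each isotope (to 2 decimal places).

Rb-85: 72.17%, Rb-87: 27.83%

With x = fraction of Rb-85 (so Rb-87 is 1 − x):
84.9118·x + 86.9092·(1 − x) = 85.4677
(84.9118 − 86.9092)·x = 85.4677 − 86.9092
x = -1.4415 / -1.9974 = 0.72169 → 72.17% Rb-85, 27.83% Rb-87.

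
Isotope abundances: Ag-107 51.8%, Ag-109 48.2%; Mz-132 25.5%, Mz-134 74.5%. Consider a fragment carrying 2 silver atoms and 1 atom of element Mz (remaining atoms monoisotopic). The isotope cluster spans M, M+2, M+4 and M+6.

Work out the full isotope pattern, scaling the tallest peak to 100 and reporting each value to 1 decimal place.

Silver pattern (n=2): 0.268324 : 0.499352 : 0.232324
Element Mz pattern (n=1): 0.2550 : 0.7450
Convolve the two distributions (both contribute in 2-u steps):
  M: 0.268324×0.2550 = 0.068423
  M+2: 0.268324×0.7450 + 0.499352×0.2550 = 0.327236
  M+4: 0.499352×0.7450 + 0.232324×0.2550 = 0.431260
  M+6: 0.232324×0.7450 = 0.173081
Scale to base peak (0.431260) = 100: 15.9 : 75.9 : 100.0 : 40.1

15.9 : 75.9 : 100.0 : 40.1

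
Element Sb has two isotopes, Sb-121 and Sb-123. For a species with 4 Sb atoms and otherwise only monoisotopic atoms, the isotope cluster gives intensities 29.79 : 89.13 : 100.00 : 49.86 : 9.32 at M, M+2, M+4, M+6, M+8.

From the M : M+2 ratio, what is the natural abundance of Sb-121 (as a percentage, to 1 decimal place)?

Write p for the Sb-121 fraction. I(M+2)/I(M) = [C(4,1)·p^3·(1−p)] / p^4 = 4·(1−p)/p = 89.13/29.79 = 2.9919
(1−p)/p = 2.9919/4 = 0.7480  ⇒  p = 1/(1 + 0.7480) = 0.5721
Sb-121: 57.2%, Sb-123: 42.8%.

57.2%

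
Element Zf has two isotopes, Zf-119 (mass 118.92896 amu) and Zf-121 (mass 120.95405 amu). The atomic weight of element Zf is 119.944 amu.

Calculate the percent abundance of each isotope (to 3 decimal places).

Zf-119: 49.877%, Zf-121: 50.123%

With x = fraction of Zf-119 (so Zf-121 is 1 − x):
118.92896·x + 120.95405·(1 − x) = 119.944
(118.92896 − 120.95405)·x = 119.944 − 120.95405
x = -1.01005 / -2.02509 = 0.49877 → 49.877% Zf-119, 50.123% Zf-121.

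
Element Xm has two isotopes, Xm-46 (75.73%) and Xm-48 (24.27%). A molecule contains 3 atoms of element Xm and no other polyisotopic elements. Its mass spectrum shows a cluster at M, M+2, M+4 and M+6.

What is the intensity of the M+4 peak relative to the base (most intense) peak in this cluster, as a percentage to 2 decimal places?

30.81%

Term probabilities: M 0.4343, M+2 0.4176, M+4 0.1338, M+6 0.0143. Base peak = M.
P(M) = C(3,0) × 0.7573^3 × 0.2427^0 = 1 × 0.43431404 × 1.0000 = 0.434314 (base)
P(M+4) = C(3,2) × 0.7573^1 × 0.2427^2 = 3 × 0.7573 × 0.05890329 = 0.133822
Relative intensity = 0.133822 / 0.434314 × 100 = 30.81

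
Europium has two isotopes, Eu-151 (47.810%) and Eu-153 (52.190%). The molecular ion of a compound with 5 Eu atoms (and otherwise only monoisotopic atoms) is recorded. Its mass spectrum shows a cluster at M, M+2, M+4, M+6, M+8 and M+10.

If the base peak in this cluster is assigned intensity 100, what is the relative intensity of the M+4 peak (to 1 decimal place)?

91.6

(0.47810 + 0.52190)^5 gives M 0.0250, M+2 0.1363, M+4 0.2977, M+6 0.3249, M+8 0.1774, M+10 0.0387; the largest is M+6.
P(M+6) = C(5,3) × 0.47810^2 × 0.52190^3 = 10 × 0.22857961 × 0.14215492 = 0.324937 (base)
P(M+4) = C(5,2) × 0.47810^3 × 0.52190^2 = 10 × 0.10928391 × 0.27237961 = 0.297667
Relative intensity = 0.297667 / 0.324937 × 100 = 91.6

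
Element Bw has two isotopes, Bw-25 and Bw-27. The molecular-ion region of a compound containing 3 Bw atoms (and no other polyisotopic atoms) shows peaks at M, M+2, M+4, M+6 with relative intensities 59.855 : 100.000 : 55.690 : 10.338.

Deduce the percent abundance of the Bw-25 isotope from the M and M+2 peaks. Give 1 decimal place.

Let p = fractional abundance of Bw-25. I(M+2)/I(M) = [C(3,1)·p^2·(1−p)] / p^3 = 3·(1−p)/p = 100.000/59.855 = 1.6707
(1−p)/p = 1.6707/3 = 0.5569  ⇒  p = 1/(1 + 0.5569) = 0.6423
Bw-25: 64.2%, Bw-27: 35.8%.

64.2%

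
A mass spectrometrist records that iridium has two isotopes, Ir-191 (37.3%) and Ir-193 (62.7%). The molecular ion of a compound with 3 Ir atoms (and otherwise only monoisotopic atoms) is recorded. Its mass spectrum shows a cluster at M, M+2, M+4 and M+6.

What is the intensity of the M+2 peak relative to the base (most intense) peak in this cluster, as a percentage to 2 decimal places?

59.49%

Binomial terms of (0.373 + 0.627)^3: M 0.0519, M+2 0.2617, M+4 0.4399, M+6 0.2465 → M+4 is the base peak.
P(M+4) = C(3,2) × 0.373^1 × 0.627^2 = 3 × 0.3730 × 0.393129 = 0.439911 (base)
P(M+2) = C(3,1) × 0.373^2 × 0.627^1 = 3 × 0.139129 × 0.6270 = 0.261702
Relative intensity = 0.261702 / 0.439911 × 100 = 59.49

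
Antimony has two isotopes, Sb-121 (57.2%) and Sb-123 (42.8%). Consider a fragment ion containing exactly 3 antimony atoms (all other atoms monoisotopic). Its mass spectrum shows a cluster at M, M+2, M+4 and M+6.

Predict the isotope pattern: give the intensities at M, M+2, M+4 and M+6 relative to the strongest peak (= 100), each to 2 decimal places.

Each Sb atom is independently Sb-121 (p = 0.572) or Sb-123 (q = 0.428); the cluster is the binomial expansion (p + q)^3.
P(M) = 0.572^3 = 0.187149
P(M+2) = 3 × 0.572^2 × 0.428^1 = 0.420104
P(M+4) = 3 × 0.572^1 × 0.428^2 = 0.314344
P(M+6) = 0.428^3 = 0.078403
The M+2 peak is largest (0.420104); scaling to 100 gives 44.55 : 100.00 : 74.83 : 18.66.

44.55 : 100.00 : 74.83 : 18.66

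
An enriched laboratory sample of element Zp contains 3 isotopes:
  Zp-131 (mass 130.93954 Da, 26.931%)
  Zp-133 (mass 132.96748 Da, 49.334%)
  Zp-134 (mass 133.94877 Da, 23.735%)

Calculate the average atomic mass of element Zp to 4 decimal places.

The abundance-weighted mean is 0.26931 × 130.93954 + 0.49334 × 132.96748 + 0.23735 × 133.94877
= 35.263328 + 65.598177 + 31.792741 = 132.654246 Da

132.6542 Da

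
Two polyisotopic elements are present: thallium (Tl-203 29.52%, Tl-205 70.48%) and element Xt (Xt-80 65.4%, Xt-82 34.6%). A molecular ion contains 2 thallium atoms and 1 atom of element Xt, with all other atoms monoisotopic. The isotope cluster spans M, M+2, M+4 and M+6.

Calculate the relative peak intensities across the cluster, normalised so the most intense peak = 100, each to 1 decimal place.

12.2 : 64.5 : 100.0 : 36.7

Thallium pattern (n=2): 0.08714304 : 0.41611392 : 0.49674304
Element Xt pattern (n=1): 0.6540 : 0.3460
Convolve the two distributions (both contribute in 2-u steps):
  M: 0.08714304×0.6540 = 0.056992
  M+2: 0.08714304×0.3460 + 0.41611392×0.6540 = 0.302290
  M+4: 0.41611392×0.3460 + 0.49674304×0.6540 = 0.468845
  M+6: 0.49674304×0.3460 = 0.171873
Scale to base peak (0.468845) = 100: 12.2 : 64.5 : 100.0 : 36.7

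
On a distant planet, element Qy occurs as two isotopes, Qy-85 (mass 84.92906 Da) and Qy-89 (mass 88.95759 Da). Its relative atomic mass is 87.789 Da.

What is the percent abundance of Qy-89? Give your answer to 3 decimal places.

70.992%

Writing the weighted mean with unknown fraction x of Qy-85:
84.92906·x + 88.95759·(1 − x) = 87.789
(84.92906 − 88.95759)·x = 87.789 − 88.95759
x = -1.16859 / -4.02853 = 0.29008 → 29.008% Qy-85, 70.992% Qy-89.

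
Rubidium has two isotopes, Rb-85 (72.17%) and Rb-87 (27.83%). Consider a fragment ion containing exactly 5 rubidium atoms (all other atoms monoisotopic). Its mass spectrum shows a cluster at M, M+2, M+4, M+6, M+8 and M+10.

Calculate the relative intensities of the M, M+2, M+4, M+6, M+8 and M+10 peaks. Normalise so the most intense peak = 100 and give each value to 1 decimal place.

51.9 : 100.0 : 77.1 : 29.7 : 5.7 : 0.4

Each Rb atom is independently Rb-85 (p = 0.7217) or Rb-87 (q = 0.2783); the cluster is the binomial expansion (p + q)^5.
P(M) = 0.7217^5 = 0.195787
P(M+2) = 5 × 0.7217^4 × 0.2783^1 = 0.377494
P(M+4) = 10 × 0.7217^3 × 0.2783^2 = 0.291136
P(M+6) = 10 × 0.7217^2 × 0.2783^3 = 0.112267
P(M+8) = 5 × 0.7217^1 × 0.2783^4 = 0.021646
P(M+10) = 0.2783^5 = 0.001669
The M+2 peak is largest (0.377494); scaling to 100 gives 51.9 : 100.0 : 77.1 : 29.7 : 5.7 : 0.4.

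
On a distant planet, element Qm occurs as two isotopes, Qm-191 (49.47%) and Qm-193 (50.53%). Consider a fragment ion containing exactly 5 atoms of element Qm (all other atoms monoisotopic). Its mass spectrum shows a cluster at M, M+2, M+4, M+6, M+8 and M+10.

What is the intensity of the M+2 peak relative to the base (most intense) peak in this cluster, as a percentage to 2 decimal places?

47.92%

Term probabilities: M 0.0296, M+2 0.1513, M+4 0.3091, M+6 0.3157, M+8 0.1613, M+10 0.0329. Base peak = M+6.
P(M+6) = C(5,3) × 0.4947^2 × 0.5053^3 = 10 × 0.24472809 × 0.12901728 = 0.315742 (base)
P(M+2) = C(5,1) × 0.4947^4 × 0.5053^1 = 5 × 0.05989184 × 0.5053 = 0.151317
Relative intensity = 0.151317 / 0.315742 × 100 = 47.92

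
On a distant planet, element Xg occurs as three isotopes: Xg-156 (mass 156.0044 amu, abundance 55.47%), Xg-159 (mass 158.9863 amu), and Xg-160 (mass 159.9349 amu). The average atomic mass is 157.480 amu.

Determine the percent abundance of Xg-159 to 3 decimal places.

28.953%

The remaining 44.53% is split between Xg-159 (fraction x) and Xg-160 (fraction 0.4453 − x).
Substituting: 158.9863x + 159.9349(0.4453 − x) = 70.94435932
(158.9863 − 159.9349)x = -0.27465165  ⇒  x = 0.28953, y = 0.15577
Xg-159: 28.953%, Xg-160: 15.577%.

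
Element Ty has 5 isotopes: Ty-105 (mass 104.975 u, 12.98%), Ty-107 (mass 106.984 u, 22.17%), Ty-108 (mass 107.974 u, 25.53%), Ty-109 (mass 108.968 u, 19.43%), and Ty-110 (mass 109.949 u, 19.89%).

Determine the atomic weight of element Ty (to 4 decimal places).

Weight each isotope mass by its fractional abundance: 0.1298 × 104.975 + 0.2217 × 106.984 + 0.2553 × 107.974 + 0.1943 × 108.968 + 0.1989 × 109.949
= 13.62576 + 23.71835 + 27.56576 + 21.17248 + 21.86886 = 107.95121 u

107.9512 u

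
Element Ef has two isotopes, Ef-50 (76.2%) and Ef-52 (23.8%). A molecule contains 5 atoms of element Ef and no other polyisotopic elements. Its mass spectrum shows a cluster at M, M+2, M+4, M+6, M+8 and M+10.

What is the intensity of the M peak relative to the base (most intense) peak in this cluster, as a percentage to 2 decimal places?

Binomial terms of (0.762 + 0.238)^5: M 0.2569, M+2 0.4012, M+4 0.2506, M+6 0.0783, M+8 0.0122, M+10 0.0008 → M+2 is the base peak.
P(M+2) = C(5,1) × 0.762^4 × 0.238^1 = 5 × 0.33714745 × 0.2380 = 0.401205 (base)
P(M) = C(5,0) × 0.762^5 × 0.238^0 = 1 × 0.25690636 × 1.0000 = 0.256906
Relative intensity = 0.256906 / 0.401205 × 100 = 64.03

64.03%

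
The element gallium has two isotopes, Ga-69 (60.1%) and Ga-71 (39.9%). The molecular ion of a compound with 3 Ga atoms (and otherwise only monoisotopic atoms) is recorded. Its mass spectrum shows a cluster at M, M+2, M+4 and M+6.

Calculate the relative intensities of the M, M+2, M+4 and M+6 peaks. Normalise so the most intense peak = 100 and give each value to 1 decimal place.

Each Ga atom is independently Ga-69 (p = 0.601) or Ga-71 (q = 0.399); the cluster is the binomial expansion (p + q)^3.
P(M) = 0.601^3 = 0.217082
P(M+2) = 3 × 0.601^2 × 0.399^1 = 0.432358
P(M+4) = 3 × 0.601^1 × 0.399^2 = 0.287039
P(M+6) = 0.399^3 = 0.063521
The M+2 peak is largest (0.432358); scaling to 100 gives 50.2 : 100.0 : 66.4 : 14.7.

50.2 : 100.0 : 66.4 : 14.7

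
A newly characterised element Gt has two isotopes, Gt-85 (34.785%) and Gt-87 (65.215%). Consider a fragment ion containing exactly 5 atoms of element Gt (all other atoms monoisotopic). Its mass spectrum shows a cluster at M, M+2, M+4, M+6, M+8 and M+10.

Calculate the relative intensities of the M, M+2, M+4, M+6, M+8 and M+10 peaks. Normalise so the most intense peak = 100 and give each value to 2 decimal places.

1.52 : 14.23 : 53.34 : 100.00 : 93.74 : 35.15

Each Gt atom is independently Gt-85 (p = 0.34785) or Gt-87 (q = 0.65215); the cluster is the binomial expansion (p + q)^5.
P(M) = 0.34785^5 = 0.005093
P(M+2) = 5 × 0.34785^4 × 0.65215^1 = 0.047740
P(M+4) = 10 × 0.34785^3 × 0.65215^2 = 0.179007
P(M+6) = 10 × 0.34785^2 × 0.65215^3 = 0.335604
P(M+8) = 5 × 0.34785^1 × 0.65215^4 = 0.314595
P(M+10) = 0.65215^5 = 0.117961
The M+6 peak is largest (0.335604); scaling to 100 gives 1.52 : 14.23 : 53.34 : 100.00 : 93.74 : 35.15.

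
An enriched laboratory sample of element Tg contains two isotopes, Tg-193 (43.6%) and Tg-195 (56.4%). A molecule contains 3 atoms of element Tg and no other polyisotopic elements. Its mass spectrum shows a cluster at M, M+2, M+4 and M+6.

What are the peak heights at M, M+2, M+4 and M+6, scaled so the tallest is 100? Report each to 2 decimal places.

19.92 : 77.30 : 100.00 : 43.12

Each Tg atom is independently Tg-193 (p = 0.436) or Tg-195 (q = 0.564); the cluster is the binomial expansion (p + q)^3.
P(M) = 0.436^3 = 0.082882
P(M+2) = 3 × 0.436^2 × 0.564^1 = 0.321642
P(M+4) = 3 × 0.436^1 × 0.564^2 = 0.416070
P(M+6) = 0.564^3 = 0.179406
The M+4 peak is largest (0.416070); scaling to 100 gives 19.92 : 77.30 : 100.00 : 43.12.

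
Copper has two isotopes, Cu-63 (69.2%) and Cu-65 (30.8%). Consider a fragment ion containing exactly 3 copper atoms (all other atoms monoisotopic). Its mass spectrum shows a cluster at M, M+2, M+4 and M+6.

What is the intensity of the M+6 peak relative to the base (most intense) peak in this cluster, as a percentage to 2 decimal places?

6.60%

Binomial terms of (0.692 + 0.308)^3: M 0.3314, M+2 0.4425, M+4 0.1969, M+6 0.0292 → M+2 is the base peak.
P(M+2) = C(3,1) × 0.692^2 × 0.308^1 = 3 × 0.478864 × 0.3080 = 0.442470 (base)
P(M+6) = C(3,3) × 0.692^0 × 0.308^3 = 1 × 1.0000 × 0.02921811 = 0.029218
Relative intensity = 0.029218 / 0.442470 × 100 = 6.60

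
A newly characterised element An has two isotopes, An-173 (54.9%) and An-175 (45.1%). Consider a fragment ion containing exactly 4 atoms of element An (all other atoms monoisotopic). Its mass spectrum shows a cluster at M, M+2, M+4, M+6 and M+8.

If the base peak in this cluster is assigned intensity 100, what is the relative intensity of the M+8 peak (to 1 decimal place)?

Term probabilities: M 0.0908, M+2 0.2985, M+4 0.3678, M+6 0.2014, M+8 0.0414. Base peak = M+4.
P(M+4) = C(4,2) × 0.549^2 × 0.451^2 = 6 × 0.301401 × 0.203401 = 0.367832 (base)
P(M+8) = C(4,4) × 0.549^0 × 0.451^4 = 1 × 1.0000 × 0.04137197 = 0.041372
Relative intensity = 0.041372 / 0.367832 × 100 = 11.2

11.2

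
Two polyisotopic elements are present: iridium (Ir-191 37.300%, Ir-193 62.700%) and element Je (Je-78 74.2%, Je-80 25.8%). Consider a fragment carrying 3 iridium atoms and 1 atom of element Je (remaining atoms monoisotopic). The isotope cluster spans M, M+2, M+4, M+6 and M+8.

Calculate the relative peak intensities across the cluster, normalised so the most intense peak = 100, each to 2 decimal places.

Iridium pattern (n=3): 0.05189512 : 0.26170165 : 0.43991135 : 0.24649188
Element Je pattern (n=1): 0.7420 : 0.2580
Convolve the two distributions (both contribute in 2-u steps):
  M: 0.05189512×0.7420 = 0.038506
  M+2: 0.05189512×0.2580 + 0.26170165×0.7420 = 0.207572
  M+4: 0.26170165×0.2580 + 0.43991135×0.7420 = 0.393933
  M+6: 0.43991135×0.2580 + 0.24649188×0.7420 = 0.296394
  M+8: 0.24649188×0.2580 = 0.063595
Scale to base peak (0.393933) = 100: 9.77 : 52.69 : 100.00 : 75.24 : 16.14

9.77 : 52.69 : 100.00 : 75.24 : 16.14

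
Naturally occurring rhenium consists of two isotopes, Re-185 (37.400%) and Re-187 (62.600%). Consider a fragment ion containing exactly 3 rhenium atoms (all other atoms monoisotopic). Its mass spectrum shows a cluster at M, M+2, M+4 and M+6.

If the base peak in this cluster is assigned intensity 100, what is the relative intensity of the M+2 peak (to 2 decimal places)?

59.74

Binomial terms of (0.37400 + 0.62600)^3: M 0.0523, M+2 0.2627, M+4 0.4397, M+6 0.2453 → M+4 is the base peak.
P(M+4) = C(3,2) × 0.37400^1 × 0.62600^2 = 3 × 0.3740 × 0.391876 = 0.439685 (base)
P(M+2) = C(3,1) × 0.37400^2 × 0.62600^1 = 3 × 0.139876 × 0.6260 = 0.262687
Relative intensity = 0.262687 / 0.439685 × 100 = 59.74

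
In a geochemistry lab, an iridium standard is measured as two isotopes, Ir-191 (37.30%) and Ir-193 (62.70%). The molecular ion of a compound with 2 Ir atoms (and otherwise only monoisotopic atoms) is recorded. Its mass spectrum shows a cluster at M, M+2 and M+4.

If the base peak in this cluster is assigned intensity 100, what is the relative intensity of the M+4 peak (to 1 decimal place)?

(0.3730 + 0.6270)^2 gives M 0.1391, M+2 0.4677, M+4 0.3931; the largest is M+2.
P(M+2) = C(2,1) × 0.3730^1 × 0.6270^1 = 2 × 0.3730 × 0.6270 = 0.467742 (base)
P(M+4) = C(2,2) × 0.3730^0 × 0.6270^2 = 1 × 1.0000 × 0.393129 = 0.393129
Relative intensity = 0.393129 / 0.467742 × 100 = 84.0

84.0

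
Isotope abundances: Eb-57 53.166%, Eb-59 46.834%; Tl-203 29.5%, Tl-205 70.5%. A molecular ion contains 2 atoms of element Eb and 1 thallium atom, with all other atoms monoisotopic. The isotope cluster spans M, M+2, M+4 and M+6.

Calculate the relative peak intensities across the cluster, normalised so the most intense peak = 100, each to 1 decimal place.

20.1 : 83.3 : 100.0 : 37.2

Element Eb pattern (n=2): 0.28266236 : 0.49799529 : 0.21934236
Thallium pattern (n=1): 0.2950 : 0.7050
Convolve the two distributions (both contribute in 2-u steps):
  M: 0.28266236×0.2950 = 0.083385
  M+2: 0.28266236×0.7050 + 0.49799529×0.2950 = 0.346186
  M+4: 0.49799529×0.7050 + 0.21934236×0.2950 = 0.415793
  M+6: 0.21934236×0.7050 = 0.154636
Scale to base peak (0.415793) = 100: 20.1 : 83.3 : 100.0 : 37.2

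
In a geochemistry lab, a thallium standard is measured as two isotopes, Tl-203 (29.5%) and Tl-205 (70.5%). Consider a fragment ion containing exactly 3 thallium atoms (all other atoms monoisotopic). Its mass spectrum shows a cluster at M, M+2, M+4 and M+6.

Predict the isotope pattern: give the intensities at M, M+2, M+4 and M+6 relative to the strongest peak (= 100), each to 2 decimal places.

5.84 : 41.84 : 100.00 : 79.66

The 3 Tl atoms are independent, so intensities follow the terms of (0.295 + 0.705)^3.
P(M) = 0.295^3 = 0.025672
P(M+2) = 3 × 0.295^2 × 0.705^1 = 0.184058
P(M+4) = 3 × 0.295^1 × 0.705^2 = 0.439867
P(M+6) = 0.705^3 = 0.350403
The M+4 peak is largest (0.439867); scaling to 100 gives 5.84 : 41.84 : 100.00 : 79.66.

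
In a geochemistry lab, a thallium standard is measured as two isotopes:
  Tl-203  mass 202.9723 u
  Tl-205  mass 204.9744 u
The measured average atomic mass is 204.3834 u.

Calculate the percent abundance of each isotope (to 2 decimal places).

With x = fraction of Tl-203 (so Tl-205 is 1 − x):
202.9723·x + 204.9744·(1 − x) = 204.3834
(202.9723 − 204.9744)·x = 204.3834 − 204.9744
x = -0.5910 / -2.0021 = 0.29519 → 29.52% Tl-203, 70.48% Tl-205.

Tl-203: 29.52%, Tl-205: 70.48%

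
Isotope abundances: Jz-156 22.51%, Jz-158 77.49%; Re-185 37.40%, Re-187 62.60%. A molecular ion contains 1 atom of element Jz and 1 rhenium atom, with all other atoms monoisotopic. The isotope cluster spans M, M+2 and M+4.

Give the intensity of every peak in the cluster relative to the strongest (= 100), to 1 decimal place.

17.4 : 88.8 : 100.0

Element Jz pattern (n=1): 0.2251 : 0.7749
Rhenium pattern (n=1): 0.3740 : 0.6260
Convolve the two distributions (both contribute in 2-u steps):
  M: 0.2251×0.3740 = 0.084187
  M+2: 0.2251×0.6260 + 0.7749×0.3740 = 0.430725
  M+4: 0.7749×0.6260 = 0.485087
Scale to base peak (0.485087) = 100: 17.4 : 88.8 : 100.0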